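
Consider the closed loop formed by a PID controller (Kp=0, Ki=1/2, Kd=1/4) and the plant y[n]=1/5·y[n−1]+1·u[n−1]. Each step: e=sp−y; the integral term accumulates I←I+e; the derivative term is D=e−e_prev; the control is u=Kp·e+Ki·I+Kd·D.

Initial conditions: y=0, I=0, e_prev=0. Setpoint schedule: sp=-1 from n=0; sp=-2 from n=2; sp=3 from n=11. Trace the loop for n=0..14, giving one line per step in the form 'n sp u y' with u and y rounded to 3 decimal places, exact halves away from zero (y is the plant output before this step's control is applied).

0 -1 -0.750 0.000
1 -1 -0.438 -0.750
2 -2 -1.622 -0.588
3 -2 -1.174 -1.739
4 -2 -1.755 -1.521
5 -2 -1.536 -2.060
6 -2 -1.725 -1.948
7 -2 -1.598 -2.114
8 -2 -1.652 -2.021
9 -2 -1.592 -2.057
10 -2 -1.613 -2.003
11 3 2.160 -2.013
12 3 0.586 1.757
13 3 2.765 0.938
14 3 2.080 2.952

(exact arithmetic carried between steps; '≈' marks a value shown rounded to 6 d.p. or computed from one; I and e_prev carry over from the previous line; the table rounds u and y to 3 d.p., halves away from zero)
n=0: y=0, sp=-1, e=sp−y=-1; I=-1, D=e−e_prev=-1; u=0·(-1)+1/2·(-1)+1/4·(-1)=-0.75; next y=1/5·0+1·(-0.75)=-0.75
n=1: y=-0.75, sp=-1, e=sp−y=-0.25; I=-1.25, D=e−e_prev=0.75; u=0·(-0.25)+1/2·(-1.25)+1/4·0.75=-0.4375; next y=1/5·(-0.75)+1·(-0.4375)=-0.5875
n=2: y=-0.5875, sp=-2, e=sp−y=-1.4125; I=-2.6625, D=e−e_prev=-1.1625; u=0·(-1.4125)+1/2·(-2.6625)+1/4·(-1.1625)=-1.621875; next y=1/5·(-0.5875)+1·(-1.621875)=-1.739375
n=3: y=-1.739375, sp=-2, e=sp−y=-0.260625; I=-2.923125, D=e−e_prev=1.151875; u=0·(-0.260625)+1/2·(-2.923125)+1/4·1.151875≈-1.173594; next y=1/5·(-1.739375)+1·(-1.173594)≈-1.521469
n=4: y≈-1.521469, sp=-2, e=sp−y≈-0.478531; I≈-3.401656, D=e−e_prev≈-0.217906; u=0·(-0.478531)+1/2·(-3.401656)+1/4·(-0.217906)≈-1.755305; next y=1/5·(-1.521469)+1·(-1.755305)≈-2.059598
n=5: y≈-2.059598, sp=-2, e=sp−y≈0.059598; I≈-3.342058, D=e−e_prev≈0.538130; u=0·0.059598+1/2·(-3.342058)+1/4·0.538130≈-1.536496; next y=1/5·(-2.059598)+1·(-1.536496)≈-1.948416
n=6: y≈-1.948416, sp=-2, e=sp−y≈-0.051584; I≈-3.393642, D=e−e_prev≈-0.111182; u=0·(-0.051584)+1/2·(-3.393642)+1/4·(-0.111182)≈-1.724616; next y=1/5·(-1.948416)+1·(-1.724616)≈-2.114300
n=7: y≈-2.114300, sp=-2, e=sp−y≈0.114300; I≈-3.279342, D=e−e_prev≈0.165883; u=0·0.114300+1/2·(-3.279342)+1/4·0.165883≈-1.598200; next y=1/5·(-2.114300)+1·(-1.598200)≈-2.021060
n=8: y≈-2.021060, sp=-2, e=sp−y≈0.021060; I≈-3.258282, D=e−e_prev≈-0.093240; u=0·0.021060+1/2·(-3.258282)+1/4·(-0.093240)≈-1.652451; next y=1/5·(-2.021060)+1·(-1.652451)≈-2.056663
n=9: y≈-2.056663, sp=-2, e=sp−y≈0.056663; I≈-3.201619, D=e−e_prev≈0.035603; u=0·0.056663+1/2·(-3.201619)+1/4·0.035603≈-1.591909; next y=1/5·(-2.056663)+1·(-1.591909)≈-2.003241
n=10: y≈-2.003241, sp=-2, e=sp−y≈0.003241; I≈-3.198378, D=e−e_prev≈-0.053421; u=0·0.003241+1/2·(-3.198378)+1/4·(-0.053421)≈-1.612544; next y=1/5·(-2.003241)+1·(-1.612544)≈-2.013192
n=11: y≈-2.013192, sp=3, e=sp−y≈5.013192; I≈1.814815, D=e−e_prev≈5.009951; u=0·5.013192+1/2·1.814815+1/4·5.009951≈2.159895; next y=1/5·(-2.013192)+1·2.159895≈1.757257
n=12: y≈1.757257, sp=3, e=sp−y≈1.242743; I≈3.057558, D=e−e_prev≈-3.770449; u=0·1.242743+1/2·3.057558+1/4·(-3.770449)≈0.586167; next y=1/5·1.757257+1·0.586167≈0.937618
n=13: y≈0.937618, sp=3, e=sp−y≈2.062382; I≈5.119940, D=e−e_prev≈0.819639; u=0·2.062382+1/2·5.119940+1/4·0.819639≈2.764880; next y=1/5·0.937618+1·2.764880≈2.952403
n=14: y≈2.952403, sp=3, e=sp−y≈0.047597; I≈5.167537, D=e−e_prev≈-2.014785; u=0·0.047597+1/2·5.167537+1/4·(-2.014785)≈2.080072; next y=1/5·2.952403+1·2.080072≈2.670553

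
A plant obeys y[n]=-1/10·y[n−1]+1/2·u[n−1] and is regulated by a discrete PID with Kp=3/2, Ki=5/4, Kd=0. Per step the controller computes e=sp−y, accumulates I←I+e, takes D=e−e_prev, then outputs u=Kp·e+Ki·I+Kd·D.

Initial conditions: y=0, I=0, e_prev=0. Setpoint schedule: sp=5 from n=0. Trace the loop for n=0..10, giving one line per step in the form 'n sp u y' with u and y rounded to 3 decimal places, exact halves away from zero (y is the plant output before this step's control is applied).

(exact arithmetic carried between steps; '≈' marks a value shown rounded to 6 d.p. or computed from one; I and e_prev carry over from the previous line; the table rounds u and y to 3 d.p., halves away from zero)
n=0: y=0, sp=5, e=sp−y=5; I=5, D=e−e_prev=5; u=3/2·5+5/4·5+0·5=13.75; next y=-1/10·0+1/2·13.75=6.875
n=1: y=6.875, sp=5, e=sp−y=-1.875; I=3.125, D=e−e_prev=-6.875; u=3/2·(-1.875)+5/4·3.125+0·(-6.875)=1.09375; next y=-1/10·6.875+1/2·1.09375=-0.140625
n=2: y=-0.140625, sp=5, e=sp−y=5.140625; I=8.265625, D=e−e_prev=7.015625; u=3/2·5.140625+5/4·8.265625+0·7.015625≈18.042969; next y=-1/10·(-0.140625)+1/2·18.042969≈9.035547
n=3: y≈9.035547, sp=5, e=sp−y≈-4.035547; I≈4.230078, D=e−e_prev≈-9.176172; u=3/2·(-4.035547)+5/4·4.230078+0·(-9.176172)≈-0.765723; next y=-1/10·9.035547+1/2·(-0.765723)≈-1.286416
n=4: y≈-1.286416, sp=5, e=sp−y≈6.286416; I≈10.516494, D=e−e_prev≈10.321963; u=3/2·6.286416+5/4·10.516494+0·10.321963≈22.575242; next y=-1/10·(-1.286416)+1/2·22.575242≈11.416262
n=5: y≈11.416262, sp=5, e=sp−y≈-6.416262; I≈4.100232, D=e−e_prev≈-12.702678; u=3/2·(-6.416262)+5/4·4.100232+0·(-12.702678)≈-4.499104; next y=-1/10·11.416262+1/2·(-4.499104)≈-3.391178
n=6: y≈-3.391178, sp=5, e=sp−y≈8.391178; I≈12.491410, D=e−e_prev≈14.807441; u=3/2·8.391178+5/4·12.491410+0·14.807441≈28.201030; next y=-1/10·(-3.391178)+1/2·28.201030≈14.439633
n=7: y≈14.439633, sp=5, e=sp−y≈-9.439633; I≈3.051777, D=e−e_prev≈-17.830811; u=3/2·(-9.439633)+5/4·3.051777+0·(-17.830811)≈-10.344728; next y=-1/10·14.439633+1/2·(-10.344728)≈-6.616327
n=8: y≈-6.616327, sp=5, e=sp−y≈11.616327; I≈14.668104, D=e−e_prev≈21.055960; u=3/2·11.616327+5/4·14.668104+0·21.055960≈35.759621; next y=-1/10·(-6.616327)+1/2·35.759621≈18.541443
n=9: y≈18.541443, sp=5, e=sp−y≈-13.541443; I≈1.126661, D=e−e_prev≈-25.157770; u=3/2·(-13.541443)+5/4·1.126661+0·(-25.157770)≈-18.903838; next y=-1/10·18.541443+1/2·(-18.903838)≈-11.306064
n=10: y≈-11.306064, sp=5, e=sp−y≈16.306064; I≈17.432725, D=e−e_prev≈29.847507; u=3/2·16.306064+5/4·17.432725+0·29.847507≈46.250001; next y=-1/10·(-11.306064)+1/2·46.250001≈24.255607

0 5 13.750 0.000
1 5 1.094 6.875
2 5 18.043 -0.141
3 5 -0.766 9.036
4 5 22.575 -1.286
5 5 -4.499 11.416
6 5 28.201 -3.391
7 5 -10.345 14.440
8 5 35.760 -6.616
9 5 -18.904 18.541
10 5 46.250 -11.306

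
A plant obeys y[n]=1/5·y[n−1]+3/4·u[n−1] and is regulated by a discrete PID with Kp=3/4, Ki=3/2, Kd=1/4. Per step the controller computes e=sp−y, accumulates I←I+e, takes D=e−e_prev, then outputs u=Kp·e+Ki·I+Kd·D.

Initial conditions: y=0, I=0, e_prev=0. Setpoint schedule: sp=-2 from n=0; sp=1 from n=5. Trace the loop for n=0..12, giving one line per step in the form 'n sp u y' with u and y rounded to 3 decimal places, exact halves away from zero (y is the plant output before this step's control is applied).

(exact arithmetic carried between steps; '≈' marks a value shown rounded to 6 d.p. or computed from one; I and e_prev carry over from the previous line; the table rounds u and y to 3 d.p., halves away from zero)
n=0: y=0, sp=-2, e=sp−y=-2; I=-2, D=e−e_prev=-2; u=3/4·(-2)+3/2·(-2)+1/4·(-2)=-5; next y=1/5·0+3/4·(-5)=-3.75
n=1: y=-3.75, sp=-2, e=sp−y=1.75; I=-0.25, D=e−e_prev=3.75; u=3/4·1.75+3/2·(-0.25)+1/4·3.75=1.875; next y=1/5·(-3.75)+3/4·1.875=0.65625
n=2: y=0.65625, sp=-2, e=sp−y=-2.65625; I=-2.90625, D=e−e_prev=-4.40625; u=3/4·(-2.65625)+3/2·(-2.90625)+1/4·(-4.40625)=-7.453125; next y=1/5·0.65625+3/4·(-7.453125)≈-5.458594
n=3: y≈-5.458594, sp=-2, e=sp−y≈3.458594; I≈0.552344, D=e−e_prev≈6.114844; u=3/4·3.458594+3/2·0.552344+1/4·6.114844≈4.951172; next y=1/5·(-5.458594)+3/4·4.951172≈2.621660
n=4: y≈2.621660, sp=-2, e=sp−y≈-4.621660; I≈-4.069316, D=e−e_prev≈-8.080254; u=3/4·(-4.621660)+3/2·(-4.069316)+1/4·(-8.080254)≈-11.590283; next y=1/5·2.621660+3/4·(-11.590283)≈-8.168380
n=5: y≈-8.168380, sp=1, e=sp−y≈9.168380; I≈5.099064, D=e−e_prev≈13.790041; u=3/4·9.168380+3/2·5.099064+1/4·13.790041≈17.972391; next y=1/5·(-8.168380)+3/4·17.972391≈11.845617
n=6: y≈11.845617, sp=1, e=sp−y≈-10.845617; I≈-5.746553, D=e−e_prev≈-20.013998; u=3/4·(-10.845617)+3/2·(-5.746553)+1/4·(-20.013998)≈-21.757543; next y=1/5·11.845617+3/4·(-21.757543)≈-13.949034
n=7: y≈-13.949034, sp=1, e=sp−y≈14.949034; I≈9.202480, D=e−e_prev≈25.794651; u=3/4·14.949034+3/2·9.202480+1/4·25.794651≈31.464158; next y=1/5·(-13.949034)+3/4·31.464158≈20.808312
n=8: y≈20.808312, sp=1, e=sp−y≈-19.808312; I≈-10.605832, D=e−e_prev≈-34.757345; u=3/4·(-19.808312)+3/2·(-10.605832)+1/4·(-34.757345)≈-39.454318; next y=1/5·20.808312+3/4·(-39.454318)≈-25.429076
n=9: y≈-25.429076, sp=1, e=sp−y≈26.429076; I≈15.823244, D=e−e_prev≈46.237388; u=3/4·26.429076+3/2·15.823244+1/4·46.237388≈55.116020; next y=1/5·(-25.429076)+3/4·55.116020≈36.251200
n=10: y≈36.251200, sp=1, e=sp−y≈-35.251200; I≈-19.427956, D=e−e_prev≈-61.680276; u=3/4·(-35.251200)+3/2·(-19.427956)+1/4·(-61.680276)≈-71.000403; next y=1/5·36.251200+3/4·(-71.000403)≈-46.000062
n=11: y≈-46.000062, sp=1, e=sp−y≈47.000062; I≈27.572106, D=e−e_prev≈82.251262; u=3/4·47.000062+3/2·27.572106+1/4·82.251262≈97.171022; next y=1/5·(-46.000062)+3/4·97.171022≈63.678254
n=12: y≈63.678254, sp=1, e=sp−y≈-62.678254; I≈-35.106147, D=e−e_prev≈-109.678316; u=3/4·(-62.678254)+3/2·(-35.106147)+1/4·(-109.678316)≈-127.087491; next y=1/5·63.678254+3/4·(-127.087491)≈-82.579967

0 -2 -5.000 0.000
1 -2 1.875 -3.750
2 -2 -7.453 0.656
3 -2 4.951 -5.459
4 -2 -11.590 2.622
5 1 17.972 -8.168
6 1 -21.758 11.846
7 1 31.464 -13.949
8 1 -39.454 20.808
9 1 55.116 -25.429
10 1 -71.000 36.251
11 1 97.171 -46.000
12 1 -127.087 63.678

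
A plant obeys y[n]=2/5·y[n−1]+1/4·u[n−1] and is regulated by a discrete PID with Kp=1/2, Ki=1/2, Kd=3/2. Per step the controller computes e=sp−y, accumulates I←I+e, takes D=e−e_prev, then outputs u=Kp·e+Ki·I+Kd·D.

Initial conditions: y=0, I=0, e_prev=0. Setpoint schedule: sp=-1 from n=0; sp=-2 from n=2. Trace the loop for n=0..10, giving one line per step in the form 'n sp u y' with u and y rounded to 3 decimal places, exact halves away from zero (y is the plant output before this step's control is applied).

(exact arithmetic carried between steps; '≈' marks a value shown rounded to 6 d.p. or computed from one; I and e_prev carry over from the previous line; the table rounds u and y to 3 d.p., halves away from zero)
n=0: y=0, sp=-1, e=sp−y=-1; I=-1, D=e−e_prev=-1; u=1/2·(-1)+1/2·(-1)+3/2·(-1)=-2.5; next y=2/5·0+1/4·(-2.5)=-0.625
n=1: y=-0.625, sp=-1, e=sp−y=-0.375; I=-1.375, D=e−e_prev=0.625; u=1/2·(-0.375)+1/2·(-1.375)+3/2·0.625=0.0625; next y=2/5·(-0.625)+1/4·0.0625=-0.234375
n=2: y=-0.234375, sp=-2, e=sp−y=-1.765625; I=-3.140625, D=e−e_prev=-1.390625; u=1/2·(-1.765625)+1/2·(-3.140625)+3/2·(-1.390625)≈-4.539063; next y=2/5·(-0.234375)+1/4·(-4.539063)≈-1.228516
n=3: y≈-1.228516, sp=-2, e=sp−y≈-0.771484; I≈-3.912109, D=e−e_prev≈0.994141; u=1/2·(-0.771484)+1/2·(-3.912109)+3/2·0.994141≈-0.850586; next y=2/5·(-1.228516)+1/4·(-0.850586)≈-0.704053
n=4: y≈-0.704053, sp=-2, e=sp−y≈-1.295947; I≈-5.208057, D=e−e_prev≈-0.524463; u=1/2·(-1.295947)+1/2·(-5.208057)+3/2·(-0.524463)≈-4.038696; next y=2/5·(-0.704053)+1/4·(-4.038696)≈-1.291295
n=5: y≈-1.291295, sp=-2, e=sp−y≈-0.708705; I≈-5.916761, D=e−e_prev≈0.587242; u=1/2·(-0.708705)+1/2·(-5.916761)+3/2·0.587242≈-2.431870; next y=2/5·(-1.291295)+1/4·(-2.431870)≈-1.124485
n=6: y≈-1.124485, sp=-2, e=sp−y≈-0.875515; I≈-6.792276, D=e−e_prev≈-0.166810; u=1/2·(-0.875515)+1/2·(-6.792276)+3/2·(-0.166810)≈-4.084110; next y=2/5·(-1.124485)+1/4·(-4.084110)≈-1.470822
n=7: y≈-1.470822, sp=-2, e=sp−y≈-0.529178; I≈-7.321454, D=e−e_prev≈0.346336; u=1/2·(-0.529178)+1/2·(-7.321454)+3/2·0.346336≈-3.405812; next y=2/5·(-1.470822)+1/4·(-3.405812)≈-1.439782
n=8: y≈-1.439782, sp=-2, e=sp−y≈-0.560218; I≈-7.881673, D=e−e_prev≈-0.031040; u=1/2·(-0.560218)+1/2·(-7.881673)+3/2·(-0.031040)≈-4.267505; next y=2/5·(-1.439782)+1/4·(-4.267505)≈-1.642789
n=9: y≈-1.642789, sp=-2, e=sp−y≈-0.357211; I≈-8.238884, D=e−e_prev≈0.203007; u=1/2·(-0.357211)+1/2·(-8.238884)+3/2·0.203007≈-3.993536; next y=2/5·(-1.642789)+1/4·(-3.993536)≈-1.655500
n=10: y≈-1.655500, sp=-2, e=sp−y≈-0.344500; I≈-8.583384, D=e−e_prev≈0.012711; u=1/2·(-0.344500)+1/2·(-8.583384)+3/2·0.012711≈-4.444876; next y=2/5·(-1.655500)+1/4·(-4.444876)≈-1.773419

0 -1 -2.500 0.000
1 -1 0.063 -0.625
2 -2 -4.539 -0.234
3 -2 -0.851 -1.229
4 -2 -4.039 -0.704
5 -2 -2.432 -1.291
6 -2 -4.084 -1.124
7 -2 -3.406 -1.471
8 -2 -4.268 -1.440
9 -2 -3.994 -1.643
10 -2 -4.445 -1.655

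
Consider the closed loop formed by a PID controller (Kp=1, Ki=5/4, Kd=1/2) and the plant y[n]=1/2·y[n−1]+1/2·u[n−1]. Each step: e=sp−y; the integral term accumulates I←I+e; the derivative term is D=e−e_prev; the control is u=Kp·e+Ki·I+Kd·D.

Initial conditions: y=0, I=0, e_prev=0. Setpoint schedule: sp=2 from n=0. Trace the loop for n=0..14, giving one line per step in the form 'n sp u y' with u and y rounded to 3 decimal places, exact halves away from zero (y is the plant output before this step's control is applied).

0 2 5.500 0.000
1 2 -0.563 2.750
2 2 4.430 1.094
3 2 0.147 2.762
4 2 3.624 1.455
5 2 0.669 2.539
6 2 3.109 1.604
7 2 1.067 2.357
8 2 2.770 1.712
9 2 1.353 2.241
10 2 2.538 1.797
11 2 1.551 2.167
12 2 2.374 1.859
13 2 1.688 2.117
14 2 2.260 1.902

(exact arithmetic carried between steps; '≈' marks a value shown rounded to 6 d.p. or computed from one; I and e_prev carry over from the previous line; the table rounds u and y to 3 d.p., halves away from zero)
n=0: y=0, sp=2, e=sp−y=2; I=2, D=e−e_prev=2; u=1·2+5/4·2+1/2·2=5.5; next y=1/2·0+1/2·5.5=2.75
n=1: y=2.75, sp=2, e=sp−y=-0.75; I=1.25, D=e−e_prev=-2.75; u=1·(-0.75)+5/4·1.25+1/2·(-2.75)=-0.5625; next y=1/2·2.75+1/2·(-0.5625)=1.09375
n=2: y=1.09375, sp=2, e=sp−y=0.90625; I=2.15625, D=e−e_prev=1.65625; u=1·0.90625+5/4·2.15625+1/2·1.65625≈4.429688; next y=1/2·1.09375+1/2·4.429688≈2.761719
n=3: y≈2.761719, sp=2, e=sp−y≈-0.761719; I≈1.394531, D=e−e_prev≈-1.667969; u=1·(-0.761719)+5/4·1.394531+1/2·(-1.667969)≈0.147461; next y=1/2·2.761719+1/2·0.147461≈1.454590
n=4: y≈1.454590, sp=2, e=sp−y≈0.545410; I≈1.939941, D=e−e_prev≈1.307129; u=1·0.545410+5/4·1.939941+1/2·1.307129≈3.623901; next y=1/2·1.454590+1/2·3.623901≈2.539246
n=5: y≈2.539246, sp=2, e=sp−y≈-0.539246; I≈1.400696, D=e−e_prev≈-1.084656; u=1·(-0.539246)+5/4·1.400696+1/2·(-1.084656)≈0.669296; next y=1/2·2.539246+1/2·0.669296≈1.604271
n=6: y≈1.604271, sp=2, e=sp−y≈0.395729; I≈1.796425, D=e−e_prev≈0.934975; u=1·0.395729+5/4·1.796425+1/2·0.934975≈3.108747; next y=1/2·1.604271+1/2·3.108747≈2.356509
n=7: y≈2.356509, sp=2, e=sp−y≈-0.356509; I≈1.439916, D=e−e_prev≈-0.752238; u=1·(-0.356509)+5/4·1.439916+1/2·(-0.752238)≈1.067266; next y=1/2·2.356509+1/2·1.067266≈1.711888
n=8: y≈1.711888, sp=2, e=sp−y≈0.288112; I≈1.728028, D=e−e_prev≈0.644621; u=1·0.288112+5/4·1.728028+1/2·0.644621≈2.770458; next y=1/2·1.711888+1/2·2.770458≈2.241173
n=9: y≈2.241173, sp=2, e=sp−y≈-0.241173; I≈1.486855, D=e−e_prev≈-0.529285; u=1·(-0.241173)+5/4·1.486855+1/2·(-0.529285)≈1.352753; next y=1/2·2.241173+1/2·1.352753≈1.796963
n=10: y≈1.796963, sp=2, e=sp−y≈0.203037; I≈1.689892, D=e−e_prev≈0.444210; u=1·0.203037+5/4·1.689892+1/2·0.444210≈2.537507; next y=1/2·1.796963+1/2·2.537507≈2.167235
n=11: y≈2.167235, sp=2, e=sp−y≈-0.167235; I≈1.522657, D=e−e_prev≈-0.370272; u=1·(-0.167235)+5/4·1.522657+1/2·(-0.370272)≈1.550951; next y=1/2·2.167235+1/2·1.550951≈1.859093
n=12: y≈1.859093, sp=2, e=sp−y≈0.140907; I≈1.663564, D=e−e_prev≈0.308142; u=1·0.140907+5/4·1.663564+1/2·0.308142≈2.374434; next y=1/2·1.859093+1/2·2.374434≈2.116763
n=13: y≈2.116763, sp=2, e=sp−y≈-0.116763; I≈1.546801, D=e−e_prev≈-0.257671; u=1·(-0.116763)+5/4·1.546801+1/2·(-0.257671)≈1.687903; next y=1/2·2.116763+1/2·1.687903≈1.902333
n=14: y≈1.902333, sp=2, e=sp−y≈0.097667; I≈1.644468, D=e−e_prev≈0.214430; u=1·0.097667+5/4·1.644468+1/2·0.214430≈2.260467; next y=1/2·1.902333+1/2·2.260467≈2.081400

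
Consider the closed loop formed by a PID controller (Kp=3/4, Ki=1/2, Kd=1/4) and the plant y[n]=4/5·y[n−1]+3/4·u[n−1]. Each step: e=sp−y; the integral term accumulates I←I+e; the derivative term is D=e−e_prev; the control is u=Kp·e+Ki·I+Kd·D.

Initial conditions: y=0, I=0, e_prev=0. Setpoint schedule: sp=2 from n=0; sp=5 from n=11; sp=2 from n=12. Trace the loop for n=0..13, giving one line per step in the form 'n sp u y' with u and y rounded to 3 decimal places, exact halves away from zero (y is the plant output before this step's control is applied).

0 2 3.000 0.000
1 2 0.125 2.250
2 2 1.097 1.894
3 2 0.395 2.338
4 2 0.594 2.166
5 2 0.450 2.179
6 2 0.511 2.080
7 2 0.495 2.047
8 2 0.520 2.010
9 2 0.524 1.998
10 2 0.532 1.991
11 5 5.034 1.992
12 2 -3.777 5.369
13 2 1.993 1.462

(exact arithmetic carried between steps; '≈' marks a value shown rounded to 6 d.p. or computed from one; I and e_prev carry over from the previous line; the table rounds u and y to 3 d.p., halves away from zero)
n=0: y=0, sp=2, e=sp−y=2; I=2, D=e−e_prev=2; u=3/4·2+1/2·2+1/4·2=3; next y=4/5·0+3/4·3=2.25
n=1: y=2.25, sp=2, e=sp−y=-0.25; I=1.75, D=e−e_prev=-2.25; u=3/4·(-0.25)+1/2·1.75+1/4·(-2.25)=0.125; next y=4/5·2.25+3/4·0.125=1.89375
n=2: y=1.89375, sp=2, e=sp−y=0.10625; I=1.85625, D=e−e_prev=0.35625; u=3/4·0.10625+1/2·1.85625+1/4·0.35625=1.096875; next y=4/5·1.89375+3/4·1.096875≈2.337656
n=3: y≈2.337656, sp=2, e=sp−y≈-0.337656; I≈1.518594, D=e−e_prev≈-0.443906; u=3/4·(-0.337656)+1/2·1.518594+1/4·(-0.443906)≈0.395078; next y=4/5·2.337656+3/4·0.395078≈2.166434
n=4: y≈2.166434, sp=2, e=sp−y≈-0.166434; I≈1.352160, D=e−e_prev≈0.171223; u=3/4·(-0.166434)+1/2·1.352160+1/4·0.171223≈0.594061; next y=4/5·2.166434+3/4·0.594061≈2.178692
n=5: y≈2.178692, sp=2, e=sp−y≈-0.178692; I≈1.173468, D=e−e_prev≈-0.012259; u=3/4·(-0.178692)+1/2·1.173468+1/4·(-0.012259)≈0.449650; next y=4/5·2.178692+3/4·0.449650≈2.080191
n=6: y≈2.080191, sp=2, e=sp−y≈-0.080191; I≈1.093277, D=e−e_prev≈0.098501; u=3/4·(-0.080191)+1/2·1.093277+1/4·0.098501≈0.511120; next y=4/5·2.080191+3/4·0.511120≈2.047493
n=7: y≈2.047493, sp=2, e=sp−y≈-0.047493; I≈1.045783, D=e−e_prev≈0.032698; u=3/4·(-0.047493)+1/2·1.045783+1/4·0.032698≈0.495447; next y=4/5·2.047493+3/4·0.495447≈2.009579
n=8: y≈2.009579, sp=2, e=sp−y≈-0.009579; I≈1.036204, D=e−e_prev≈0.037914; u=3/4·(-0.009579)+1/2·1.036204+1/4·0.037914≈0.520396; next y=4/5·2.009579+3/4·0.520396≈1.997960
n=9: y≈1.997960, sp=2, e=sp−y≈0.002040; I≈1.038244, D=e−e_prev≈0.011619; u=3/4·0.002040+1/2·1.038244+1/4·0.011619≈0.523556; next y=4/5·1.997960+3/4·0.523556≈1.991036
n=10: y≈1.991036, sp=2, e=sp−y≈0.008964; I≈1.047208, D=e−e_prev≈0.006925; u=3/4·0.008964+1/2·1.047208+1/4·0.006925≈0.532059; next y=4/5·1.991036+3/4·0.532059≈1.991872
n=11: y≈1.991872, sp=5, e=sp−y≈3.008128; I≈4.055336, D=e−e_prev≈2.999163; u=3/4·3.008128+1/2·4.055336+1/4·2.999163≈5.033554; next y=4/5·1.991872+3/4·5.033554≈5.368664
n=12: y≈5.368664, sp=2, e=sp−y≈-3.368664; I≈0.686672, D=e−e_prev≈-6.376791; u=3/4·(-3.368664)+1/2·0.686672+1/4·(-6.376791)≈-3.777360; next y=4/5·5.368664+3/4·(-3.777360)≈1.461911
n=13: y≈1.461911, sp=2, e=sp−y≈0.538089; I≈1.224761, D=e−e_prev≈3.906752; u=3/4·0.538089+1/2·1.224761+1/4·3.906752≈1.992635; next y=4/5·1.461911+3/4·1.992635≈2.664005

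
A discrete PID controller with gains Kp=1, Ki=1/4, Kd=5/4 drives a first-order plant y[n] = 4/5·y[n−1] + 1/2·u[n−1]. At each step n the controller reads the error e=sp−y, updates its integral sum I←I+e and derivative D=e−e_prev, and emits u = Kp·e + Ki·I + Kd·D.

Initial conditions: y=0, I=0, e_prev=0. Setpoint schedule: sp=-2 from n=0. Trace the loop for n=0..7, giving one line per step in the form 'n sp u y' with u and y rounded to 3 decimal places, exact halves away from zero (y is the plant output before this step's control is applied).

(exact arithmetic carried between steps; '≈' marks a value shown rounded to 6 d.p. or computed from one; I and e_prev carry over from the previous line; the table rounds u and y to 3 d.p., halves away from zero)
n=0: y=0, sp=-2, e=sp−y=-2; I=-2, D=e−e_prev=-2; u=1·(-2)+1/4·(-2)+5/4·(-2)=-5; next y=4/5·0+1/2·(-5)=-2.5
n=1: y=-2.5, sp=-2, e=sp−y=0.5; I=-1.5, D=e−e_prev=2.5; u=1·0.5+1/4·(-1.5)+5/4·2.5=3.25; next y=4/5·(-2.5)+1/2·3.25=-0.375
n=2: y=-0.375, sp=-2, e=sp−y=-1.625; I=-3.125, D=e−e_prev=-2.125; u=1·(-1.625)+1/4·(-3.125)+5/4·(-2.125)=-5.0625; next y=4/5·(-0.375)+1/2·(-5.0625)=-2.83125
n=3: y=-2.83125, sp=-2, e=sp−y=0.83125; I=-2.29375, D=e−e_prev=2.45625; u=1·0.83125+1/4·(-2.29375)+5/4·2.45625=3.328125; next y=4/5·(-2.83125)+1/2·3.328125≈-0.600938
n=4: y≈-0.600938, sp=-2, e=sp−y≈-1.399063; I≈-3.692813, D=e−e_prev≈-2.230313; u=1·(-1.399063)+1/4·(-3.692813)+5/4·(-2.230313)≈-5.110156; next y=4/5·(-0.600938)+1/2·(-5.110156)≈-3.035828
n=5: y≈-3.035828, sp=-2, e=sp−y≈1.035828; I≈-2.656984, D=e−e_prev≈2.434891; u=1·1.035828+1/4·(-2.656984)+5/4·2.434891≈3.415195; next y=4/5·(-3.035828)+1/2·3.415195≈-0.721065
n=6: y≈-0.721065, sp=-2, e=sp−y≈-1.278935; I≈-3.935920, D=e−e_prev≈-2.314763; u=1·(-1.278935)+1/4·(-3.935920)+5/4·(-2.314763)≈-5.156369; next y=4/5·(-0.721065)+1/2·(-5.156369)≈-3.155036
n=7: y≈-3.155036, sp=-2, e=sp−y≈1.155036; I≈-2.780883, D=e−e_prev≈2.433972; u=1·1.155036+1/4·(-2.780883)+5/4·2.433972≈3.502280; next y=4/5·(-3.155036)+1/2·3.502280≈-0.772889

0 -2 -5.000 0.000
1 -2 3.250 -2.500
2 -2 -5.063 -0.375
3 -2 3.328 -2.831
4 -2 -5.110 -0.601
5 -2 3.415 -3.036
6 -2 -5.156 -0.721
7 -2 3.502 -3.155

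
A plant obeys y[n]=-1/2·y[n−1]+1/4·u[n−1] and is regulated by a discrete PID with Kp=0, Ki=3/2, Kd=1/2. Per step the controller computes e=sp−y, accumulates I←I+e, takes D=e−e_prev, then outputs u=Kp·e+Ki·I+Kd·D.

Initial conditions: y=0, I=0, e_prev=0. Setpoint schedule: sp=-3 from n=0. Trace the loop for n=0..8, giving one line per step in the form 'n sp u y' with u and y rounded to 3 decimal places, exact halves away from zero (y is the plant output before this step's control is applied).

0 -3 -6.000 0.000
1 -3 -6.000 -1.500
2 -3 -10.500 -0.750
3 -3 -10.500 -2.250
4 -3 -13.875 -1.500
5 -3 -13.313 -2.719
6 -3 -15.844 -1.969
7 -3 -15.000 -2.977
8 -3 -16.969 -2.262

(exact arithmetic carried between steps; '≈' marks a value shown rounded to 6 d.p. or computed from one; I and e_prev carry over from the previous line; the table rounds u and y to 3 d.p., halves away from zero)
n=0: y=0, sp=-3, e=sp−y=-3; I=-3, D=e−e_prev=-3; u=0·(-3)+3/2·(-3)+1/2·(-3)=-6; next y=-1/2·0+1/4·(-6)=-1.5
n=1: y=-1.5, sp=-3, e=sp−y=-1.5; I=-4.5, D=e−e_prev=1.5; u=0·(-1.5)+3/2·(-4.5)+1/2·1.5=-6; next y=-1/2·(-1.5)+1/4·(-6)=-0.75
n=2: y=-0.75, sp=-3, e=sp−y=-2.25; I=-6.75, D=e−e_prev=-0.75; u=0·(-2.25)+3/2·(-6.75)+1/2·(-0.75)=-10.5; next y=-1/2·(-0.75)+1/4·(-10.5)=-2.25
n=3: y=-2.25, sp=-3, e=sp−y=-0.75; I=-7.5, D=e−e_prev=1.5; u=0·(-0.75)+3/2·(-7.5)+1/2·1.5=-10.5; next y=-1/2·(-2.25)+1/4·(-10.5)=-1.5
n=4: y=-1.5, sp=-3, e=sp−y=-1.5; I=-9, D=e−e_prev=-0.75; u=0·(-1.5)+3/2·(-9)+1/2·(-0.75)=-13.875; next y=-1/2·(-1.5)+1/4·(-13.875)=-2.71875
n=5: y=-2.71875, sp=-3, e=sp−y=-0.28125; I=-9.28125, D=e−e_prev=1.21875; u=0·(-0.28125)+3/2·(-9.28125)+1/2·1.21875=-13.3125; next y=-1/2·(-2.71875)+1/4·(-13.3125)=-1.96875
n=6: y=-1.96875, sp=-3, e=sp−y=-1.03125; I=-10.3125, D=e−e_prev=-0.75; u=0·(-1.03125)+3/2·(-10.3125)+1/2·(-0.75)=-15.84375; next y=-1/2·(-1.96875)+1/4·(-15.84375)≈-2.976563
n=7: y≈-2.976563, sp=-3, e=sp−y≈-0.023438; I≈-10.335938, D=e−e_prev≈1.007813; u=0·(-0.023438)+3/2·(-10.335938)+1/2·1.007813≈-15; next y=-1/2·(-2.976563)+1/4·(-15)≈-2.261719
n=8: y≈-2.261719, sp=-3, e=sp−y≈-0.738281; I≈-11.074219, D=e−e_prev≈-0.714844; u=0·(-0.738281)+3/2·(-11.074219)+1/2·(-0.714844)≈-16.96875; next y=-1/2·(-2.261719)+1/4·(-16.96875)≈-3.111328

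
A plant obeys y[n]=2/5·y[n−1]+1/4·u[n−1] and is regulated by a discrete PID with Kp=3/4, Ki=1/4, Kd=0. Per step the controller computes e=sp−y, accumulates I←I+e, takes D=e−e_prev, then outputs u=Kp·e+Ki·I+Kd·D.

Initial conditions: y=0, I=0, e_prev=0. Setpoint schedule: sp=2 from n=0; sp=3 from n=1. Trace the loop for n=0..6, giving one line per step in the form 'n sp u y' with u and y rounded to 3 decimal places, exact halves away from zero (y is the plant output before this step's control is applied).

0 2 2.000 0.000
1 3 3.000 0.500
2 3 3.175 0.950
3 3 3.464 1.174
4 3 3.759 1.335
5 3 4.036 1.474
6 3 4.293 1.599

(exact arithmetic carried between steps; '≈' marks a value shown rounded to 6 d.p. or computed from one; I and e_prev carry over from the previous line; the table rounds u and y to 3 d.p., halves away from zero)
n=0: y=0, sp=2, e=sp−y=2; I=2, D=e−e_prev=2; u=3/4·2+1/4·2+0·2=2; next y=2/5·0+1/4·2=0.5
n=1: y=0.5, sp=3, e=sp−y=2.5; I=4.5, D=e−e_prev=0.5; u=3/4·2.5+1/4·4.5+0·0.5=3; next y=2/5·0.5+1/4·3=0.95
n=2: y=0.95, sp=3, e=sp−y=2.05; I=6.55, D=e−e_prev=-0.45; u=3/4·2.05+1/4·6.55+0·(-0.45)=3.175; next y=2/5·0.95+1/4·3.175=1.17375
n=3: y=1.17375, sp=3, e=sp−y=1.82625; I=8.37625, D=e−e_prev=-0.22375; u=3/4·1.82625+1/4·8.37625+0·(-0.22375)=3.46375; next y=2/5·1.17375+1/4·3.46375≈1.335438
n=4: y≈1.335438, sp=3, e=sp−y≈1.664563; I≈10.040813, D=e−e_prev≈-0.161688; u=3/4·1.664563+1/4·10.040813+0·(-0.161688)≈3.758625; next y=2/5·1.335438+1/4·3.758625≈1.473831
n=5: y≈1.473831, sp=3, e=sp−y≈1.526169; I≈11.566981, D=e−e_prev≈-0.138394; u=3/4·1.526169+1/4·11.566981+0·(-0.138394)≈4.036372; next y=2/5·1.473831+1/4·4.036372≈1.598625
n=6: y≈1.598625, sp=3, e=sp−y≈1.401375; I≈12.968356, D=e−e_prev≈-0.124794; u=3/4·1.401375+1/4·12.968356+0·(-0.124794)≈4.293120; next y=2/5·1.598625+1/4·4.293120≈1.712730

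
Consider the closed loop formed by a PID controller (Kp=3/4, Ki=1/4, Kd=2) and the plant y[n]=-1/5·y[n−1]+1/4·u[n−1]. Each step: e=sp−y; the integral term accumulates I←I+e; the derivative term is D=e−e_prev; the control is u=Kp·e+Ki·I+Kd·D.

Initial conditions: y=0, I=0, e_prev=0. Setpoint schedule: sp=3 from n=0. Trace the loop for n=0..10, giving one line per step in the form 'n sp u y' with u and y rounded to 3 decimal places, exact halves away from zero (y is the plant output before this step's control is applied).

(exact arithmetic carried between steps; '≈' marks a value shown rounded to 6 d.p. or computed from one; I and e_prev carry over from the previous line; the table rounds u and y to 3 d.p., halves away from zero)
n=0: y=0, sp=3, e=sp−y=3; I=3, D=e−e_prev=3; u=3/4·3+1/4·3+2·3=9; next y=-1/5·0+1/4·9=2.25
n=1: y=2.25, sp=3, e=sp−y=0.75; I=3.75, D=e−e_prev=-2.25; u=3/4·0.75+1/4·3.75+2·(-2.25)=-3; next y=-1/5·2.25+1/4·(-3)=-1.2
n=2: y=-1.2, sp=3, e=sp−y=4.2; I=7.95, D=e−e_prev=3.45; u=3/4·4.2+1/4·7.95+2·3.45=12.0375; next y=-1/5·(-1.2)+1/4·12.0375=3.249375
n=3: y=3.249375, sp=3, e=sp−y=-0.249375; I=7.700625, D=e−e_prev=-4.449375; u=3/4·(-0.249375)+1/4·7.700625+2·(-4.449375)=-7.160625; next y=-1/5·3.249375+1/4·(-7.160625)≈-2.440031
n=4: y≈-2.440031, sp=3, e=sp−y≈5.440031; I≈13.140656, D=e−e_prev≈5.689406; u=3/4·5.440031+1/4·13.140656+2·5.689406≈18.744; next y=-1/5·(-2.440031)+1/4·18.744≈5.174006
n=5: y≈5.174006, sp=3, e=sp−y≈-2.174006; I≈10.96665, D=e−e_prev≈-7.614038; u=3/4·(-2.174006)+1/4·10.96665+2·(-7.614038)≈-14.116917; next y=-1/5·5.174006+1/4·(-14.116917)≈-4.564031
n=6: y≈-4.564031, sp=3, e=sp−y≈7.564031; I≈18.530681, D=e−e_prev≈9.738037; u=3/4·7.564031+1/4·18.530681+2·9.738037≈29.781767; next y=-1/5·(-4.564031)+1/4·29.781767≈8.358248
n=7: y≈8.358248, sp=3, e=sp−y≈-5.358248; I≈13.172433, D=e−e_prev≈-12.922278; u=3/4·(-5.358248)+1/4·13.172433+2·(-12.922278)≈-26.570134; next y=-1/5·8.358248+1/4·(-26.570134)≈-8.314183
n=8: y≈-8.314183, sp=3, e=sp−y≈11.314183; I≈24.486616, D=e−e_prev≈16.672431; u=3/4·11.314183+1/4·24.486616+2·16.672431≈47.952153; next y=-1/5·(-8.314183)+1/4·47.952153≈13.650875
n=9: y≈13.650875, sp=3, e=sp−y≈-10.650875; I≈13.835741, D=e−e_prev≈-21.965058; u=3/4·(-10.650875)+1/4·13.835741+2·(-21.965058)≈-48.459337; next y=-1/5·13.650875+1/4·(-48.459337)≈-14.845009
n=10: y≈-14.845009, sp=3, e=sp−y≈17.845009; I≈31.680750, D=e−e_prev≈28.495884; u=3/4·17.845009+1/4·31.680750+2·28.495884≈78.295713; next y=-1/5·(-14.845009)+1/4·78.295713≈22.542930

0 3 9.000 0.000
1 3 -3.000 2.250
2 3 12.038 -1.200
3 3 -7.161 3.249
4 3 18.744 -2.440
5 3 -14.117 5.174
6 3 29.782 -4.564
7 3 -26.570 8.358
8 3 47.952 -8.314
9 3 -48.459 13.651
10 3 78.296 -14.845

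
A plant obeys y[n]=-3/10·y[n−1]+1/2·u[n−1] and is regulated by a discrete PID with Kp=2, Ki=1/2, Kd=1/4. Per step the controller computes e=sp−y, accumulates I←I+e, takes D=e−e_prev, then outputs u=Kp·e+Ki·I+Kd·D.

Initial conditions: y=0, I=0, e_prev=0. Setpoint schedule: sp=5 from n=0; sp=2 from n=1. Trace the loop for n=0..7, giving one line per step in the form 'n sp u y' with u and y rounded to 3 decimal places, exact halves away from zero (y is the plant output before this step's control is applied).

0 5 13.750 0.000
1 2 -12.156 6.875
2 2 29.168 -8.141
3 2 -38.724 17.026
4 2 74.169 -24.470
5 2 -112.433 44.425
6 2 196.994 -69.544
7 2 -315.213 119.360

(exact arithmetic carried between steps; '≈' marks a value shown rounded to 6 d.p. or computed from one; I and e_prev carry over from the previous line; the table rounds u and y to 3 d.p., halves away from zero)
n=0: y=0, sp=5, e=sp−y=5; I=5, D=e−e_prev=5; u=2·5+1/2·5+1/4·5=13.75; next y=-3/10·0+1/2·13.75=6.875
n=1: y=6.875, sp=2, e=sp−y=-4.875; I=0.125, D=e−e_prev=-9.875; u=2·(-4.875)+1/2·0.125+1/4·(-9.875)=-12.15625; next y=-3/10·6.875+1/2·(-12.15625)=-8.140625
n=2: y=-8.140625, sp=2, e=sp−y=10.140625; I=10.265625, D=e−e_prev=15.015625; u=2·10.140625+1/2·10.265625+1/4·15.015625≈29.167969; next y=-3/10·(-8.140625)+1/2·29.167969≈17.026172
n=3: y≈17.026172, sp=2, e=sp−y≈-15.026172; I≈-4.760547, D=e−e_prev≈-25.166797; u=2·(-15.026172)+1/2·(-4.760547)+1/4·(-25.166797)≈-38.724316; next y=-3/10·17.026172+1/2·(-38.724316)≈-24.470010
n=4: y≈-24.470010, sp=2, e=sp−y≈26.470010; I≈21.709463, D=e−e_prev≈41.496182; u=2·26.470010+1/2·21.709463+1/4·41.496182≈74.168796; next y=-3/10·(-24.470010)+1/2·74.168796≈44.425401
n=5: y≈44.425401, sp=2, e=sp−y≈-42.425401; I≈-20.715938, D=e−e_prev≈-68.895411; u=2·(-42.425401)+1/2·(-20.715938)+1/4·(-68.895411)≈-112.432624; next y=-3/10·44.425401+1/2·(-112.432624)≈-69.543932
n=6: y≈-69.543932, sp=2, e=sp−y≈71.543932; I≈50.827994, D=e−e_prev≈113.969334; u=2·71.543932+1/2·50.827994+1/4·113.969334≈196.994195; next y=-3/10·(-69.543932)+1/2·196.994195≈119.360277
n=7: y≈119.360277, sp=2, e=sp−y≈-117.360277; I≈-66.532283, D=e−e_prev≈-188.904210; u=2·(-117.360277)+1/2·(-66.532283)+1/4·(-188.904210)≈-315.212749; next y=-3/10·119.360277+1/2·(-315.212749)≈-193.414458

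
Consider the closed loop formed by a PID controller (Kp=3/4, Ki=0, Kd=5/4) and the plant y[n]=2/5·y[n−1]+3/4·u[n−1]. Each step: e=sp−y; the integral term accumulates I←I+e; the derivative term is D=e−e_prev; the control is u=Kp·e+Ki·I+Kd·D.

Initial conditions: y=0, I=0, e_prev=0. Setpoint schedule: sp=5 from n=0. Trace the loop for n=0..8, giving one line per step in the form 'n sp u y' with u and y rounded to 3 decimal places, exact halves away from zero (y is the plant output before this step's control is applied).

0 5 10.000 0.000
1 5 -11.250 7.500
2 5 24.000 -5.438
3 5 -34.697 15.825
4 5 62.917 -19.693
5 5 -99.487 39.310
6 5 170.669 -58.891
7 5 -278.755 104.446
8 5 468.883 -167.288

(exact arithmetic carried between steps; '≈' marks a value shown rounded to 6 d.p. or computed from one; I and e_prev carry over from the previous line; the table rounds u and y to 3 d.p., halves away from zero)
n=0: y=0, sp=5, e=sp−y=5; I=5, D=e−e_prev=5; u=3/4·5+0·5+5/4·5=10; next y=2/5·0+3/4·10=7.5
n=1: y=7.5, sp=5, e=sp−y=-2.5; I=2.5, D=e−e_prev=-7.5; u=3/4·(-2.5)+0·2.5+5/4·(-7.5)=-11.25; next y=2/5·7.5+3/4·(-11.25)=-5.4375
n=2: y=-5.4375, sp=5, e=sp−y=10.4375; I=12.9375, D=e−e_prev=12.9375; u=3/4·10.4375+0·12.9375+5/4·12.9375=24; next y=2/5·(-5.4375)+3/4·24=15.825
n=3: y=15.825, sp=5, e=sp−y=-10.825; I=2.1125, D=e−e_prev=-21.2625; u=3/4·(-10.825)+0·2.1125+5/4·(-21.2625)=-34.696875; next y=2/5·15.825+3/4·(-34.696875)≈-19.692656
n=4: y≈-19.692656, sp=5, e=sp−y≈24.692656; I≈26.805156, D=e−e_prev≈35.517656; u=3/4·24.692656+0·26.805156+5/4·35.517656≈62.916563; next y=2/5·(-19.692656)+3/4·62.916563≈39.310359
n=5: y≈39.310359, sp=5, e=sp−y≈-34.310359; I≈-7.505203, D=e−e_prev≈-59.003016; u=3/4·(-34.310359)+0·(-7.505203)+5/4·(-59.003016)≈-99.486539; next y=2/5·39.310359+3/4·(-99.486539)≈-58.890761
n=6: y≈-58.890761, sp=5, e=sp−y≈63.890761; I≈56.385557, D=e−e_prev≈98.201120; u=3/4·63.890761+0·56.385557+5/4·98.201120≈170.669470; next y=2/5·(-58.890761)+3/4·170.669470≈104.445799
n=7: y≈104.445799, sp=5, e=sp−y≈-99.445799; I≈-43.060241, D=e−e_prev≈-163.336559; u=3/4·(-99.445799)+0·(-43.060241)+5/4·(-163.336559)≈-278.755048; next y=2/5·104.445799+3/4·(-278.755048)≈-167.287966
n=8: y≈-167.287966, sp=5, e=sp−y≈172.287966; I≈129.227725, D=e−e_prev≈271.733765; u=3/4·172.287966+0·129.227725+5/4·271.733765≈468.883181; next y=2/5·(-167.287966)+3/4·468.883181≈284.747199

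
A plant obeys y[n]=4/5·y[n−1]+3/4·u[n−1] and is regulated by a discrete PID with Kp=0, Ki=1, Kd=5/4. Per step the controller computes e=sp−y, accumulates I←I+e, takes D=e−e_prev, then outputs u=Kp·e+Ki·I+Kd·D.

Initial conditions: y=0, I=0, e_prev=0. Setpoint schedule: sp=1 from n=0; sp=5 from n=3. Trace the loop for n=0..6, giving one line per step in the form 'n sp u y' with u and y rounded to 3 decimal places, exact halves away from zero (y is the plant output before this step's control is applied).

0 1 2.250 0.000
1 1 -1.797 1.688
2 1 3.417 0.002
3 5 5.543 2.564
4 5 -2.019 6.209
5 5 7.529 3.453
6 5 -5.520 8.409

(exact arithmetic carried between steps; '≈' marks a value shown rounded to 6 d.p. or computed from one; I and e_prev carry over from the previous line; the table rounds u and y to 3 d.p., halves away from zero)
n=0: y=0, sp=1, e=sp−y=1; I=1, D=e−e_prev=1; u=0·1+1·1+5/4·1=2.25; next y=4/5·0+3/4·2.25=1.6875
n=1: y=1.6875, sp=1, e=sp−y=-0.6875; I=0.3125, D=e−e_prev=-1.6875; u=0·(-0.6875)+1·0.3125+5/4·(-1.6875)=-1.796875; next y=4/5·1.6875+3/4·(-1.796875)≈0.002344
n=2: y≈0.002344, sp=1, e=sp−y≈0.997656; I≈1.310156, D=e−e_prev≈1.685156; u=0·0.997656+1·1.310156+5/4·1.685156≈3.416602; next y=4/5·0.002344+3/4·3.416602≈2.564326
n=3: y≈2.564326, sp=5, e=sp−y≈2.435674; I≈3.745830, D=e−e_prev≈1.438018; u=0·2.435674+1·3.745830+5/4·1.438018≈5.543352; next y=4/5·2.564326+3/4·5.543352≈6.208975
n=4: y≈6.208975, sp=5, e=sp−y≈-1.208975; I≈2.536855, D=e−e_prev≈-3.644649; u=0·(-1.208975)+1·2.536855+5/4·(-3.644649)≈-2.018956; next y=4/5·6.208975+3/4·(-2.018956)≈3.452963
n=5: y≈3.452963, sp=5, e=sp−y≈1.547037; I≈4.083892, D=e−e_prev≈2.756012; u=0·1.547037+1·4.083892+5/4·2.756012≈7.528907; next y=4/5·3.452963+3/4·7.528907≈8.409051
n=6: y≈8.409051, sp=5, e=sp−y≈-3.409051; I≈0.674841, D=e−e_prev≈-4.956088; u=0·(-3.409051)+1·0.674841+5/4·(-4.956088)≈-5.520268; next y=4/5·8.409051+3/4·(-5.520268)≈2.587039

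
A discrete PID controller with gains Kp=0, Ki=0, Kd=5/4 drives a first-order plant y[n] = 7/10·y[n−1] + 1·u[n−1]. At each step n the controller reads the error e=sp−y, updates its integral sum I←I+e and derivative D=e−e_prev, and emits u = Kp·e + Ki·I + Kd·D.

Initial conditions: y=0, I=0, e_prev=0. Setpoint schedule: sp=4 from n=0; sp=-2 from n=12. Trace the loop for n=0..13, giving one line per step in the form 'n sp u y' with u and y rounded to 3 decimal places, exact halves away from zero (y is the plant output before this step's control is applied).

0 4 5.000 0.000
1 4 -6.250 5.000
2 4 9.688 -2.750
3 4 -13.141 7.763
4 4 19.337 -7.707
5 4 -27.061 13.942
6 4 39.054 -17.302
7 4 -55.306 26.943
8 4 79.236 -36.446
9 4 -112.713 53.724
10 4 161.038 -75.106
11 4 -229.462 108.464
12 -2 320.001 -153.537
13 -2 -457.577 212.525

(exact arithmetic carried between steps; '≈' marks a value shown rounded to 6 d.p. or computed from one; I and e_prev carry over from the previous line; the table rounds u and y to 3 d.p., halves away from zero)
n=0: y=0, sp=4, e=sp−y=4; I=4, D=e−e_prev=4; u=0·4+0·4+5/4·4=5; next y=7/10·0+1·5=5
n=1: y=5, sp=4, e=sp−y=-1; I=3, D=e−e_prev=-5; u=0·(-1)+0·3+5/4·(-5)=-6.25; next y=7/10·5+1·(-6.25)=-2.75
n=2: y=-2.75, sp=4, e=sp−y=6.75; I=9.75, D=e−e_prev=7.75; u=0·6.75+0·9.75+5/4·7.75=9.6875; next y=7/10·(-2.75)+1·9.6875=7.7625
n=3: y=7.7625, sp=4, e=sp−y=-3.7625; I=5.9875, D=e−e_prev=-10.5125; u=0·(-3.7625)+0·5.9875+5/4·(-10.5125)=-13.140625; next y=7/10·7.7625+1·(-13.140625)=-7.706875
n=4: y=-7.706875, sp=4, e=sp−y=11.706875; I=17.694375, D=e−e_prev=15.469375; u=0·11.706875+0·17.694375+5/4·15.469375≈19.336719; next y=7/10·(-7.706875)+1·19.336719≈13.941906
n=5: y≈13.941906, sp=4, e=sp−y≈-9.941906; I≈7.752469, D=e−e_prev≈-21.648781; u=0·(-9.941906)+0·7.752469+5/4·(-21.648781)≈-27.060977; next y=7/10·13.941906+1·(-27.060977)≈-17.301642
n=6: y≈-17.301642, sp=4, e=sp−y≈21.301642; I≈29.054111, D=e−e_prev≈31.243548; u=0·21.301642+0·29.054111+5/4·31.243548≈39.054436; next y=7/10·(-17.301642)+1·39.054436≈26.943286
n=7: y≈26.943286, sp=4, e=sp−y≈-22.943286; I≈6.110825, D=e−e_prev≈-44.244928; u=0·(-22.943286)+0·6.110825+5/4·(-44.244928)≈-55.306160; next y=7/10·26.943286+1·(-55.306160)≈-36.445860
n=8: y≈-36.445860, sp=4, e=sp−y≈40.445860; I≈46.556685, D=e−e_prev≈63.389146; u=0·40.445860+0·46.556685+5/4·63.389146≈79.236433; next y=7/10·(-36.445860)+1·79.236433≈53.724331
n=9: y≈53.724331, sp=4, e=sp−y≈-49.724331; I≈-3.167646, D=e−e_prev≈-90.170191; u=0·(-49.724331)+0·(-3.167646)+5/4·(-90.170191)≈-112.712738; next y=7/10·53.724331+1·(-112.712738)≈-75.105707
n=10: y≈-75.105707, sp=4, e=sp−y≈79.105707; I≈75.938061, D=e−e_prev≈128.830037; u=0·79.105707+0·75.938061+5/4·128.830037≈161.037547; next y=7/10·(-75.105707)+1·161.037547≈108.463552
n=11: y≈108.463552, sp=4, e=sp−y≈-104.463552; I≈-28.525491, D=e−e_prev≈-183.569259; u=0·(-104.463552)+0·(-28.525491)+5/4·(-183.569259)≈-229.461574; next y=7/10·108.463552+1·(-229.461574)≈-153.537087
n=12: y≈-153.537087, sp=-2, e=sp−y≈151.537087; I≈123.011596, D=e−e_prev≈256.000639; u=0·151.537087+0·123.011596+5/4·256.000639≈320.000799; next y=7/10·(-153.537087)+1·320.000799≈212.524838
n=13: y≈212.524838, sp=-2, e=sp−y≈-214.524838; I≈-91.513241, D=e−e_prev≈-366.061925; u=0·(-214.524838)+0·(-91.513241)+5/4·(-366.061925)≈-457.577406; next y=7/10·212.524838+1·(-457.577406)≈-308.810020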